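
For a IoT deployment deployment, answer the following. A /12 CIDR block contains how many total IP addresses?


Given: CIDR prefix /12
Host bits = 32 - 12 = 20
Total addresses = 2^20 = 1048576

1048576


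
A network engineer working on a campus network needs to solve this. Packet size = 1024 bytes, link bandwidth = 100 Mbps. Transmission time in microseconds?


Given: packet = 1024 bytes, bandwidth = 100 Mbps
Packet in bits = 1024 * 8 = 8192 bits
Bandwidth = 100 * 10^6 = 100000000 bps
Time = 8192 / 100000000 seconds
Time in us = 8192 * 10^6 / 100000000 = 81.92

81.92


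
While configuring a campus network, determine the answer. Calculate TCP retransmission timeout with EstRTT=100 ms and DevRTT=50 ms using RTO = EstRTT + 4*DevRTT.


Given: EstRTT = 100 ms, DevRTT = 50 ms
Timeout = EstRTT + 4 * DevRTT
4 * DevRTT = 4 * 50 = 200
Timeout = 100 + 200 = 300 ms

300


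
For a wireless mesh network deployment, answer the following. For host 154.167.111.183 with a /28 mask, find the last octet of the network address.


Given: IP = 154.167.111.183, prefix = /28
Subnet mask = 255.255.255.240
Last octet of IP: 183
Last octet of mask: 240
Network last octet = 183 AND 240 = 176

176


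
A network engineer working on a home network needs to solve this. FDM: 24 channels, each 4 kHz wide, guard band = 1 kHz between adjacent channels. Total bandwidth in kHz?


Given: 24 channels, 4 kHz each, guard = 1 kHz
Channel bandwidth = 24 * 4 = 96 kHz
Guard bands = 23 gaps * 1 kHz = 23 kHz
Total = 96 + 23 = 119 kHz

119


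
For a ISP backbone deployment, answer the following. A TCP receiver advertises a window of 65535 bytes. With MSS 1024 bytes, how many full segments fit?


Given: RWND = 65535 bytes, MSS = 1024 bytes
Full segments = floor(RWND / MSS)
Full segments = floor(65535 / 1024)
Full segments = floor(63.999) = 63

63


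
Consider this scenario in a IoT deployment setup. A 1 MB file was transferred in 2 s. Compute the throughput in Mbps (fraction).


Given: file = 1 MB, time = 2 s
File in Mb = 1 * 8 = 8 Mb
Throughput = 8 / 2 Mbps
Throughput = 4 Mbps

4


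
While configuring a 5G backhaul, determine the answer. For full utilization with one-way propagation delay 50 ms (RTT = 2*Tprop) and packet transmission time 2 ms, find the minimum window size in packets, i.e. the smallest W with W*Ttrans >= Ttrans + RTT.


Given: Ttrans = 2 ms, RTT = 100 ms (= 2 * Tprop, Tprop = 50 ms)
Time until first ACK returns = Ttrans + RTT = 2 + 100 = 102 ms
Need W * Ttrans >= Ttrans + RTT  ->  W >= (Ttrans + RTT) / Ttrans
(Ttrans + RTT) / Ttrans = 102 / 2 = 51
W_min = ceil(51) = 51

51


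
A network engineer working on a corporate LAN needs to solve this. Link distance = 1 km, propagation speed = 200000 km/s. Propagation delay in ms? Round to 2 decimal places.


Given: distance = 1 km, speed = 200000 km/s
Delay = distance / speed = 1 / 200000 seconds
Delay in ms = 1 * 1000 / 200000
Delay = 0.0050 ms
Rounded to 2 dp = 0.01 ms

0.01


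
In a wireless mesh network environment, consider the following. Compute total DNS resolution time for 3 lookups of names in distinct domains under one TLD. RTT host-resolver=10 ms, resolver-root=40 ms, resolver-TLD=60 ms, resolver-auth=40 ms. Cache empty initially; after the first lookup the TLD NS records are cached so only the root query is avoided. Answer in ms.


Lookup 1 (cold cache): local + root + TLD + auth = 10 + 40 + 60 + 40 = 150 ms
Lookups 2..3 (TLD NS cached -> skip root; new domain -> still ask TLD and auth): local + TLD + auth = 10 + 60 + 40 = 110 ms each
Remaining 2 lookups: 2 * 110 = 220 ms
Total = 150 + 220 = 370 ms

370


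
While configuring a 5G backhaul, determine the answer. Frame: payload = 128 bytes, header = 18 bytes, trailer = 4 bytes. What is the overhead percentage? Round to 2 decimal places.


Given: payload = 128 B, header = 18 B, trailer = 4 B
Overhead bytes = header + trailer = 18 + 4 = 22
Total frame = payload + overhead = 128 + 22 = 150
Overhead % = 22 / 150 * 100 = 14.6667% -> 14.67% (2 dp)

14.67


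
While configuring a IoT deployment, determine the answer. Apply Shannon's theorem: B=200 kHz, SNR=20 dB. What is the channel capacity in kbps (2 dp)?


Given: B = 200 kHz, SNR = 20 dB
SNR linear = 10^(20/10) = 100
1 + SNR = 101
log2(101) = 6.6582114828
C = 200 * 1000 * 6.6582114828 = 1331642.2966 bps
C = 1331.642297 kbps -> 1331.64 kbps (2 dp)

1331.64


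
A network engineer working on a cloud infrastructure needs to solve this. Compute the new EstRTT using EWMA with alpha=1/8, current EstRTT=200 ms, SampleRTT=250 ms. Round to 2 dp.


Given: EstRTT = 200 ms, SampleRTT = 250 ms, alpha = 1/8
New EstRTT = (1 - alpha) * EstRTT + alpha * SampleRTT
(7/8) * 200 = 175
(1/8) * 250 = 31.25
New EstRTT = 175 + 31.25 = 206.25 ms -> 206.25 ms (2 dp)

206.25


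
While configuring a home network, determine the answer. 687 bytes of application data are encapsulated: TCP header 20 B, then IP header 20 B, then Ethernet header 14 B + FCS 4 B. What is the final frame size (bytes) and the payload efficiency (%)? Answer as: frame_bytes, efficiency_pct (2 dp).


TCP segment = 687 + 20 = 707 B
IP packet = 707 + 20 = 727 B
Ethernet frame = 727 + 14 + 4 = 745 B
Efficiency = app / frame = 687 / 745 = 0.922148 = 92.2148% -> 92.21% (2 dp)

745, 92.21


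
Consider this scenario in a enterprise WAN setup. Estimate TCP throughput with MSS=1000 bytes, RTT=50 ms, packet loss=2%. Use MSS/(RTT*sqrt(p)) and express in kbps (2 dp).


Given: MSS = 1000 bytes, RTT = 50 ms, loss = 2%
RTT in seconds = 50 / 1000 = 0.05
Loss rate = 2% = 0.02
sqrt(loss) = sqrt(0.02) = 0.141421356237
Throughput (bytes/s) = 1000 / (0.05 * 0.141421356237) = 141421.3562
Throughput (kbps) = 141421.3562 * 8 / 1000 = 1131.370850 -> 1131.37 kbps (2 dp)

1131.37


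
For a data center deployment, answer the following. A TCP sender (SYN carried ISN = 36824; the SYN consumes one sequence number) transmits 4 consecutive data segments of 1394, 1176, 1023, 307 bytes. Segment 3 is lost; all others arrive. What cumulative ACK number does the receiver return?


SYN uses sequence number 36824; first data byte = ISN + 1 = 36825.
Segment 1: SEQ = 36825, len = 1394 B, covers [36825, 38218]
Segment 2: SEQ = 38219, len = 1176 B, covers [38219, 39394]
Segment 3: SEQ = 39395, len = 1023 B, covers [39395, 40417] [LOST]
Segment 4: SEQ = 40418, len = 307 B, covers [40418, 40724]
In-order data received: bytes [36825, 39394] (segments 1..2).
Segment 3 missing -> gap begins at byte 39395; later segments buffered out of order.
Cumulative ACK = next expected in-order byte = 36825 + 1394 + 1176 = 39395

39395


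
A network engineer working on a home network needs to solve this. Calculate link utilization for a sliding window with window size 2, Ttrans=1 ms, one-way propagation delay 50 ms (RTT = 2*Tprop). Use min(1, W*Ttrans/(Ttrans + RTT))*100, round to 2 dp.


Given: W = 2, Ttrans = 1 ms, RTT = 100 ms (= 2 * Tprop, Tprop = 50 ms)
Cycle time = Ttrans + RTT = 1 + 100 = 101 ms (first packet sent until its ACK returns)
W * Ttrans = 2 * 1 = 2 ms of sending per cycle
W * Ttrans / (Ttrans + RTT) = 2 / 101 = 0.019802
U = min(1, 0.019802) = 0.019802
U% = 1.98%

1.98


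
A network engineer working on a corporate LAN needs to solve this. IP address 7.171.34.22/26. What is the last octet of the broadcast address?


Given: IP = 7.171.34.22, prefix = /26
Host bits = 32 - 26 = 6
Network last octet = 22 AND mask = 0
Host part size = 2^6 - 1 = 63
Broadcast last octet = 0 OR 63 = 63

63


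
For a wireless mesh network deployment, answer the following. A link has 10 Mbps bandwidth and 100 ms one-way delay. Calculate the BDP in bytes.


Given: bandwidth = 10 Mbps, delay = 100 ms
BDP in bits = 10 * 10^6 * 100 / 1000
BDP in bits = 1000000
BDP in bytes = 1000000 / 8 = 125000

125000


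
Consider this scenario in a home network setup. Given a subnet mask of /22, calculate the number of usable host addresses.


Given: subnet mask /22
Host bits = 32 - 22 = 10
Total addresses = 2^10 = 1024
Usable hosts = 1024 - 2 (network + broadcast) = 1022

1022


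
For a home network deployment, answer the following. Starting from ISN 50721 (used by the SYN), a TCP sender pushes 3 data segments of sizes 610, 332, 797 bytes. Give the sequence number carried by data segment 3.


The SYN occupies sequence number ISN = 50721, so the first data byte is ISN + 1 = 50722.
SEQ of data segment i = (ISN + 1) + sum of payload sizes of segments 1..i-1.
Segment 1: SEQ = 50722, payload = 610 bytes
Segment 2: SEQ = 51332, payload = 332 bytes
Segment 3: SEQ = 51664, payload = 797 bytes
SEQ of segment 3 = 50722 + 610 + 332 = 51664

51664


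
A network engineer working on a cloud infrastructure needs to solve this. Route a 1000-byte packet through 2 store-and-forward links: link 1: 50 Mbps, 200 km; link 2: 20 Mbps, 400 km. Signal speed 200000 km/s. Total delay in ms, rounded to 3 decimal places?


Packet = 1000 bytes = 8000 bits. Store-and-forward: sum (t_trans + t_prop) per link.
Link 1: t_trans = 8000/(50*10^6) s = 0.1600 ms; t_prop = 200/200000 s = 1.0000 ms; subtotal = 1.1600 ms
Link 2: t_trans = 8000/(20*10^6) s = 0.4000 ms; t_prop = 400/200000 s = 2.0000 ms; subtotal = 2.4000 ms
End-to-end = 1.1600 + 2.4000 = 3.5600 ms -> 3.560 ms (3 dp)

3.560


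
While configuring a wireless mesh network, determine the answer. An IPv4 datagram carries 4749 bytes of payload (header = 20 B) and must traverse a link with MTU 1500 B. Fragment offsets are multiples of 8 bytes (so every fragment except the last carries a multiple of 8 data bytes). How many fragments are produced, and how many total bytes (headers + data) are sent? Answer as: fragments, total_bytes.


Max data per non-final fragment = floor((MTU - header)/8)*8 = floor((1500 - 20)/8)*8 = floor(1480/8)*8 = 1480 B
Final fragment needs no 8-byte alignment: it can carry up to MTU - header = 1480 B
Non-final fragments needed = ceil((payload - 1480) / 1480) = ceil(3269/1480) = ceil(2.2088) = 3
Number of fragments = 3 + 1 = 4
Fragment sizes (data): 3 * 1480 B + 309 B (last, 309 <= 1480 OK)
Total bytes sent = payload + n_frags * header = 4749 + 4*20 = 4749 + 80 = 4829 B

4, 4829


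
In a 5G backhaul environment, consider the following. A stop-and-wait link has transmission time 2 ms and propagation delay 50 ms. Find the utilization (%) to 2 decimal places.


Given: Ttrans = 2 ms, Tprop = 50 ms
RTT = 2 * Tprop = 2 * 50 = 100 ms
U = Ttrans / (Ttrans + RTT)
U = 2 / (2 + 100)
U = 2 / 102 = 0.019608
U% = 1.96%

1.96


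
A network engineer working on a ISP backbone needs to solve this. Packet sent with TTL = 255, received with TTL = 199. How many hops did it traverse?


Given: initial TTL = 255, received TTL = 199
Hops = initial TTL - received TTL
Hops = 255 - 199 = 56

56


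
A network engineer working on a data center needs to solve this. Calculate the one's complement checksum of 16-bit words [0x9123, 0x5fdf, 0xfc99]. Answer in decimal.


Given words: [0x9123, 0x5fdf, 0xfc99]
Step 1: Sum all words
Raw sum = 37155 + 24543 + 64665 = 126363
Step 2: Fold carry: (60827 + 1) = 60828
One's complement = ~60828 & 0xFFFF = 4707

4707


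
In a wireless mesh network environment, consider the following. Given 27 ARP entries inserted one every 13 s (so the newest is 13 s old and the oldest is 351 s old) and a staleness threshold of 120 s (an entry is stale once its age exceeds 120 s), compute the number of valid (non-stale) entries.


Ages are k * 351/27 s for k = 1..27 (spacing = 13.0000 s).
Entry k is valid iff k * 351/27 <= 120 iff k <= 27 * 120 / 351 = 9.2308
n_valid = floor(9.2308) = 9
(n_stale = 27 - 9 = 18)

9


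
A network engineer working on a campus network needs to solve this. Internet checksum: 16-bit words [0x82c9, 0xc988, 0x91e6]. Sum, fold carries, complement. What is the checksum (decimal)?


Given words: [0x82c9, 0xc988, 0x91e6]
Step 1: Sum all words
Raw sum = 33481 + 51592 + 37350 = 122423
Step 2: Fold carry: (56887 + 1) = 56888
One's complement = ~56888 & 0xFFFF = 8647

8647


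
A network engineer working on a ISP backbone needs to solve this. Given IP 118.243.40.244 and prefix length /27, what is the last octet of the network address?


Given: IP = 118.243.40.244, prefix = /27
Subnet mask = 255.255.255.224
Last octet of IP: 244
Last octet of mask: 224
Network last octet = 244 AND 224 = 224

224


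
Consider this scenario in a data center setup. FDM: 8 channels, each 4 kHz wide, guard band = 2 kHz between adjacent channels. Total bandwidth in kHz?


Given: 8 channels, 4 kHz each, guard = 2 kHz
Channel bandwidth = 8 * 4 = 32 kHz
Guard bands = 7 gaps * 2 kHz = 14 kHz
Total = 32 + 14 = 46 kHz

46


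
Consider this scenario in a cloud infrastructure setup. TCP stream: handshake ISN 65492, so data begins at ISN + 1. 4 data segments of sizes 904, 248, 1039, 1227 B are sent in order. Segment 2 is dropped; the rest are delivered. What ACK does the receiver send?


SYN uses sequence number 65492; first data byte = ISN + 1 = 65493.
Segment 1: SEQ = 65493, len = 904 B, covers [65493, 66396]
Segment 2: SEQ = 66397, len = 248 B, covers [66397, 66644] [LOST]
Segment 3: SEQ = 66645, len = 1039 B, covers [66645, 67683]
Segment 4: SEQ = 67684, len = 1227 B, covers [67684, 68910]
In-order data received: bytes [65493, 66396] (segments 1..1).
Segment 2 missing -> gap begins at byte 66397; later segments buffered out of order.
Cumulative ACK = next expected in-order byte = 65493 + 904 = 66397

66397


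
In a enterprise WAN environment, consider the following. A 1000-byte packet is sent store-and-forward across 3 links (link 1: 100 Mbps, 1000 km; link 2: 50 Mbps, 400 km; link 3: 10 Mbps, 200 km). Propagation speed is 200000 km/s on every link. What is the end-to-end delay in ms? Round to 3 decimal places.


Packet = 1000 bytes = 8000 bits. Store-and-forward: sum (t_trans + t_prop) per link.
Link 1: t_trans = 8000/(100*10^6) s = 0.0800 ms; t_prop = 1000/200000 s = 5.0000 ms; subtotal = 5.0800 ms
Link 2: t_trans = 8000/(50*10^6) s = 0.1600 ms; t_prop = 400/200000 s = 2.0000 ms; subtotal = 2.1600 ms
Link 3: t_trans = 8000/(10*10^6) s = 0.8000 ms; t_prop = 200/200000 s = 1.0000 ms; subtotal = 1.8000 ms
End-to-end = 5.0800 + 2.1600 + 1.8000 = 9.0400 ms -> 9.040 ms (3 dp)

9.040


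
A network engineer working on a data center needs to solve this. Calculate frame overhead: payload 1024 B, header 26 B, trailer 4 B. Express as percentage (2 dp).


Given: payload = 1024 B, header = 26 B, trailer = 4 B
Overhead bytes = header + trailer = 26 + 4 = 30
Total frame = payload + overhead = 1024 + 30 = 1054
Overhead % = 30 / 1054 * 100 = 2.8463% -> 2.85% (2 dp)

2.85


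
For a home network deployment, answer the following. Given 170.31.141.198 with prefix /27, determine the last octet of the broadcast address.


Given: IP = 170.31.141.198, prefix = /27
Host bits = 32 - 27 = 5
Network last octet = 198 AND mask = 192
Host part size = 2^5 - 1 = 31
Broadcast last octet = 192 OR 31 = 223

223


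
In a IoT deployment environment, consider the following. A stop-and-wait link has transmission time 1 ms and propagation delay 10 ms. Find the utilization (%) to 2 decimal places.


Given: Ttrans = 1 ms, Tprop = 10 ms
RTT = 2 * Tprop = 2 * 10 = 20 ms
U = Ttrans / (Ttrans + RTT)
U = 1 / (1 + 20)
U = 1 / 21 = 0.047619
U% = 4.76%

4.76


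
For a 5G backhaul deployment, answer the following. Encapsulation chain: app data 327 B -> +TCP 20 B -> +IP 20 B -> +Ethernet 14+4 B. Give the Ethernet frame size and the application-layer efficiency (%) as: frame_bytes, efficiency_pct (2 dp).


TCP segment = 327 + 20 = 347 B
IP packet = 347 + 20 = 367 B
Ethernet frame = 367 + 14 + 4 = 385 B
Efficiency = app / frame = 327 / 385 = 0.849351 = 84.9351% -> 84.94% (2 dp)

385, 84.94


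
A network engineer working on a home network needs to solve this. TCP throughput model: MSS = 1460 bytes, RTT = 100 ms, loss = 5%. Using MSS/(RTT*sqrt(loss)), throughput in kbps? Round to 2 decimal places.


Given: MSS = 1460 bytes, RTT = 100 ms, loss = 5%
RTT in seconds = 100 / 1000 = 0.1
Loss rate = 5% = 0.05
sqrt(loss) = sqrt(0.05) = 0.223606797750
Throughput (bytes/s) = 1460 / (0.1 * 0.223606797750) = 65293.1849
Throughput (kbps) = 65293.1849 * 8 / 1000 = 522.345480 -> 522.35 kbps (2 dp)

522.35


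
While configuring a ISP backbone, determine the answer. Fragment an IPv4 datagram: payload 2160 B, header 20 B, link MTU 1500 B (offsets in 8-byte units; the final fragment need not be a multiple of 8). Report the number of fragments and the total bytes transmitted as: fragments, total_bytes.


Max data per non-final fragment = floor((MTU - header)/8)*8 = floor((1500 - 20)/8)*8 = floor(1480/8)*8 = 1480 B
Final fragment needs no 8-byte alignment: it can carry up to MTU - header = 1480 B
Non-final fragments needed = ceil((payload - 1480) / 1480) = ceil(680/1480) = ceil(0.4595) = 1
Number of fragments = 1 + 1 = 2
Fragment sizes (data): 1 * 1480 B + 680 B (last, 680 <= 1480 OK)
Total bytes sent = payload + n_frags * header = 2160 + 2*20 = 2160 + 40 = 2200 B

2, 2200


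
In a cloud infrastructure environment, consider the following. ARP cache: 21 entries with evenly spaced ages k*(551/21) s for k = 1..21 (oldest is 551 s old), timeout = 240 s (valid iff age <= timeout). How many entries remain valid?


Ages are k * 551/21 s for k = 1..21 (spacing = 26.2381 s).
Entry k is valid iff k * 551/21 <= 240 iff k <= 21 * 240 / 551 = 9.1470
n_valid = floor(9.1470) = 9
(n_stale = 21 - 9 = 12)

9


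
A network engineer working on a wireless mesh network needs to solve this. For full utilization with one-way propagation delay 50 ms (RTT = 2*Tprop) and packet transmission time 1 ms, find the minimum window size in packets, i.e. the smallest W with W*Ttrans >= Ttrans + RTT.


Given: Ttrans = 1 ms, RTT = 100 ms (= 2 * Tprop, Tprop = 50 ms)
Time until first ACK returns = Ttrans + RTT = 1 + 100 = 101 ms
Need W * Ttrans >= Ttrans + RTT  ->  W >= (Ttrans + RTT) / Ttrans
(Ttrans + RTT) / Ttrans = 101 / 1 = 101
W_min = ceil(101) = 101

101


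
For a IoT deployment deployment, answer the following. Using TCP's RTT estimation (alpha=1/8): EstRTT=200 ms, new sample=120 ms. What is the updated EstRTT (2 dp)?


Given: EstRTT = 200 ms, SampleRTT = 120 ms, alpha = 1/8
New EstRTT = (1 - alpha) * EstRTT + alpha * SampleRTT
(7/8) * 200 = 175
(1/8) * 120 = 15
New EstRTT = 175 + 15 = 190 ms -> 190.00 ms (2 dp)

190.00


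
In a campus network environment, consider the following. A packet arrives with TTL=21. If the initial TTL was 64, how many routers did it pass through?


Given: initial TTL = 64, received TTL = 21
Hops = initial TTL - received TTL
Hops = 64 - 21 = 43

43


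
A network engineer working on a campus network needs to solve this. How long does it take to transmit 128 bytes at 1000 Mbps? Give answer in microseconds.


Given: packet = 128 bytes, bandwidth = 1000 Mbps
Packet in bits = 128 * 8 = 1024 bits
Bandwidth = 1000 * 10^6 = 1000000000 bps
Time = 1024 / 1000000000 seconds
Time in us = 1024 * 10^6 / 1000000000 = 1.024

1.024


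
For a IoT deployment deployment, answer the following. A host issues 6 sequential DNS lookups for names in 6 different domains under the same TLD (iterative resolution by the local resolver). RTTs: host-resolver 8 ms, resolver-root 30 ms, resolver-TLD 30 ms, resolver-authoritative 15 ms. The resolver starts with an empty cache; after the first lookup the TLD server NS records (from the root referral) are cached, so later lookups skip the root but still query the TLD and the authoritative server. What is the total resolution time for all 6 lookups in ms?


Lookup 1 (cold cache): local + root + TLD + auth = 8 + 30 + 30 + 15 = 83 ms
Lookups 2..6 (TLD NS cached -> skip root; new domain -> still ask TLD and auth): local + TLD + auth = 8 + 30 + 15 = 53 ms each
Remaining 5 lookups: 5 * 53 = 265 ms
Total = 83 + 265 = 348 ms

348


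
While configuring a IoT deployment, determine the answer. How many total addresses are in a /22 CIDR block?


Given: CIDR prefix /22
Host bits = 32 - 22 = 10
Total addresses = 2^10 = 1024

1024


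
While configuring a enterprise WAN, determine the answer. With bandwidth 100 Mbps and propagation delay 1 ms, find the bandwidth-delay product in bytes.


Given: bandwidth = 100 Mbps, delay = 1 ms
BDP in bits = 100 * 10^6 * 1 / 1000
BDP in bits = 100000
BDP in bytes = 100000 / 8 = 12500

12500


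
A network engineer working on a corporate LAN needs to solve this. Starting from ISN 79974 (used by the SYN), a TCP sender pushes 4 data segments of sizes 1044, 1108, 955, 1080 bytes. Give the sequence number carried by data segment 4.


The SYN occupies sequence number ISN = 79974, so the first data byte is ISN + 1 = 79975.
SEQ of data segment i = (ISN + 1) + sum of payload sizes of segments 1..i-1.
Segment 1: SEQ = 79975, payload = 1044 bytes
Segment 2: SEQ = 81019, payload = 1108 bytes
Segment 3: SEQ = 82127, payload = 955 bytes
Segment 4: SEQ = 83082, payload = 1080 bytes
SEQ of segment 4 = 79975 + 1044 + 1108 + 955 = 83082

83082


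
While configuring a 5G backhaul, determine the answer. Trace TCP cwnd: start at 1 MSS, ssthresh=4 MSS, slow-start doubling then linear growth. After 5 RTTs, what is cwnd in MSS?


RTT 0: cwnd = 1 MSS (initial)
RTT 1: cwnd = 2 MSS (slow start, doubled)
RTT 2: cwnd = 4 MSS (slow start, doubled)
RTT 3: cwnd = 5 MSS (congestion avoidance, +1)
RTT 4: cwnd = 6 MSS (congestion avoidance, +1)
RTT 5: cwnd = 7 MSS (congestion avoidance, +1)

7


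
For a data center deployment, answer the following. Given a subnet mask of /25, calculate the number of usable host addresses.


Given: subnet mask /25
Host bits = 32 - 25 = 7
Total addresses = 2^7 = 128
Usable hosts = 128 - 2 (network + broadcast) = 126

126


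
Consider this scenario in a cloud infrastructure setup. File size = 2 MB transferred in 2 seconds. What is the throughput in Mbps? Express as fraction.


Given: file = 2 MB, time = 2 s
File in Mb = 2 * 8 = 16 Mb
Throughput = 16 / 2 Mbps
Throughput = 8 Mbps

8


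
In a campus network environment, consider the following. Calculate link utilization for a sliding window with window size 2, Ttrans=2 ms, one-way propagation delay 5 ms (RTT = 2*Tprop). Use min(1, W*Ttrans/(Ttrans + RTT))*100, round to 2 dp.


Given: W = 2, Ttrans = 2 ms, RTT = 10 ms (= 2 * Tprop, Tprop = 5 ms)
Cycle time = Ttrans + RTT = 2 + 10 = 12 ms (first packet sent until its ACK returns)
W * Ttrans = 2 * 2 = 4 ms of sending per cycle
W * Ttrans / (Ttrans + RTT) = 4 / 12 = 0.333333
U = min(1, 0.333333) = 0.333333
U% = 33.33%

33.33


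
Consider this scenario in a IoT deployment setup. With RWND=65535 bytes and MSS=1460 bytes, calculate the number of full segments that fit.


Given: RWND = 65535 bytes, MSS = 1460 bytes
Full segments = floor(RWND / MSS)
Full segments = floor(65535 / 1460)
Full segments = floor(44.887) = 44

44


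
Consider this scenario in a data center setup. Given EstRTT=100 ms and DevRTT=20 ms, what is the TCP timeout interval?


Given: EstRTT = 100 ms, DevRTT = 20 ms
Timeout = EstRTT + 4 * DevRTT
4 * DevRTT = 4 * 20 = 80
Timeout = 100 + 80 = 180 ms

180


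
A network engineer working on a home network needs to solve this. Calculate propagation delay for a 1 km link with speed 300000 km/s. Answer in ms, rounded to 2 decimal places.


Given: distance = 1 km, speed = 300000 km/s
Delay = distance / speed = 1 / 300000 seconds
Delay in ms = 1 * 1000 / 300000
Delay = 0.0033 ms
Rounded to 2 dp = 0.00 ms

0.00


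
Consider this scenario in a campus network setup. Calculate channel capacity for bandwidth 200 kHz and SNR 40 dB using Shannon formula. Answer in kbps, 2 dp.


Given: B = 200 kHz, SNR = 40 dB
SNR linear = 10^(40/10) = 10000
1 + SNR = 10001
log2(10001) = 13.2878566418
C = 200 * 1000 * 13.2878566418 = 2657571.3284 bps
C = 2657.571328 kbps -> 2657.57 kbps (2 dp)

2657.57


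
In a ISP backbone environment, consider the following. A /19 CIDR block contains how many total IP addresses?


Given: CIDR prefix /19
Host bits = 32 - 19 = 13
Total addresses = 2^13 = 8192

8192


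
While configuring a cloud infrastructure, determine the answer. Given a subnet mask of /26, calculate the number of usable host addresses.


Given: subnet mask /26
Host bits = 32 - 26 = 6
Total addresses = 2^6 = 64
Usable hosts = 64 - 2 (network + broadcast) = 62

62


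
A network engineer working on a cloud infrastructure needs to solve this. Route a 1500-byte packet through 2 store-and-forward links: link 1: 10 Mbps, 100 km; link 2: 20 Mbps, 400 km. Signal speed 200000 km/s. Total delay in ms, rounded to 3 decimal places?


Packet = 1500 bytes = 12000 bits. Store-and-forward: sum (t_trans + t_prop) per link.
Link 1: t_trans = 12000/(10*10^6) s = 1.2000 ms; t_prop = 100/200000 s = 0.5000 ms; subtotal = 1.7000 ms
Link 2: t_trans = 12000/(20*10^6) s = 0.6000 ms; t_prop = 400/200000 s = 2.0000 ms; subtotal = 2.6000 ms
End-to-end = 1.7000 + 2.6000 = 4.3000 ms -> 4.300 ms (3 dp)

4.300


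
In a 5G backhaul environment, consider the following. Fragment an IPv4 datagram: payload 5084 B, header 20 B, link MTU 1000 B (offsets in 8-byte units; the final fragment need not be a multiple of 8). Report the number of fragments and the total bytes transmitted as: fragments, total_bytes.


Max data per non-final fragment = floor((MTU - header)/8)*8 = floor((1000 - 20)/8)*8 = floor(980/8)*8 = 976 B
Final fragment needs no 8-byte alignment: it can carry up to MTU - header = 980 B
Non-final fragments needed = ceil((payload - 980) / 976) = ceil(4104/976) = ceil(4.2049) = 5
Number of fragments = 5 + 1 = 6
Fragment sizes (data): 5 * 976 B + 204 B (last, 204 <= 980 OK)
Total bytes sent = payload + n_frags * header = 5084 + 6*20 = 5084 + 120 = 5204 B

6, 5204


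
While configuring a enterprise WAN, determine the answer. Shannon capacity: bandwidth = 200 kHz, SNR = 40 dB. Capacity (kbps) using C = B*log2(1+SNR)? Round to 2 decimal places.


Given: B = 200 kHz, SNR = 40 dB
SNR linear = 10^(40/10) = 10000
1 + SNR = 10001
log2(10001) = 13.2878566418
C = 200 * 1000 * 13.2878566418 = 2657571.3284 bps
C = 2657.571328 kbps -> 2657.57 kbps (2 dp)

2657.57


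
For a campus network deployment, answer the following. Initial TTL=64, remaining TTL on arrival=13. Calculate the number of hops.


Given: initial TTL = 64, received TTL = 13
Hops = initial TTL - received TTL
Hops = 64 - 13 = 51

51


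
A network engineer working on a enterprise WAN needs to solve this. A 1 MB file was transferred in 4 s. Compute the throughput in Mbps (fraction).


Given: file = 1 MB, time = 4 s
File in Mb = 1 * 8 = 8 Mb
Throughput = 8 / 4 Mbps
Throughput = 2 Mbps

2


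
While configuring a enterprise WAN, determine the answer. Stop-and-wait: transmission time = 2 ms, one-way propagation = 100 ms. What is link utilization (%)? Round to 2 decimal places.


Given: Ttrans = 2 ms, Tprop = 100 ms
RTT = 2 * Tprop = 2 * 100 = 200 ms
U = Ttrans / (Ttrans + RTT)
U = 2 / (2 + 200)
U = 2 / 202 = 0.009901
U% = 0.99%

0.99


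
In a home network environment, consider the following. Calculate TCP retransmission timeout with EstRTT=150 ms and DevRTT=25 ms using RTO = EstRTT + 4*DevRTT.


Given: EstRTT = 150 ms, DevRTT = 25 ms
Timeout = EstRTT + 4 * DevRTT
4 * DevRTT = 4 * 25 = 100
Timeout = 150 + 100 = 250 ms

250


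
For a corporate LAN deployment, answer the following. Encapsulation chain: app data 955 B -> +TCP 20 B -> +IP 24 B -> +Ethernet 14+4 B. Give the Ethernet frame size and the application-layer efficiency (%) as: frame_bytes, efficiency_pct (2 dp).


TCP segment = 955 + 20 = 975 B
IP packet = 975 + 24 = 999 B
Ethernet frame = 999 + 14 + 4 = 1017 B
Efficiency = app / frame = 955 / 1017 = 0.939036 = 93.9036% -> 93.90% (2 dp)

1017, 93.90


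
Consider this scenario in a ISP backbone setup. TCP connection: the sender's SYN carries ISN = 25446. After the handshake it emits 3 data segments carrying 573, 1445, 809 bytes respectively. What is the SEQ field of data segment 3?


The SYN occupies sequence number ISN = 25446, so the first data byte is ISN + 1 = 25447.
SEQ of data segment i = (ISN + 1) + sum of payload sizes of segments 1..i-1.
Segment 1: SEQ = 25447, payload = 573 bytes
Segment 2: SEQ = 26020, payload = 1445 bytes
Segment 3: SEQ = 27465, payload = 809 bytes
SEQ of segment 3 = 25447 + 573 + 1445 = 27465

27465


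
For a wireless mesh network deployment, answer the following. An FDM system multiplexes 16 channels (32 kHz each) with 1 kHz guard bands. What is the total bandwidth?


Given: 16 channels, 32 kHz each, guard = 1 kHz
Channel bandwidth = 16 * 32 = 512 kHz
Guard bands = 15 gaps * 1 kHz = 15 kHz
Total = 512 + 15 = 527 kHz

527


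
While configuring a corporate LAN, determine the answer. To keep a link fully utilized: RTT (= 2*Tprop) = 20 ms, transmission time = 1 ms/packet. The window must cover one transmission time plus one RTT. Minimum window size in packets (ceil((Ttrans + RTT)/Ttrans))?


Given: Ttrans = 1 ms, RTT = 20 ms (= 2 * Tprop, Tprop = 10 ms)
Time until first ACK returns = Ttrans + RTT = 1 + 20 = 21 ms
Need W * Ttrans >= Ttrans + RTT  ->  W >= (Ttrans + RTT) / Ttrans
(Ttrans + RTT) / Ttrans = 21 / 1 = 21
W_min = ceil(21) = 21

21


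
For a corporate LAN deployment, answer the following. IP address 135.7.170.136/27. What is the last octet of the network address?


Given: IP = 135.7.170.136, prefix = /27
Subnet mask = 255.255.255.224
Last octet of IP: 136
Last octet of mask: 224
Network last octet = 136 AND 224 = 128

128


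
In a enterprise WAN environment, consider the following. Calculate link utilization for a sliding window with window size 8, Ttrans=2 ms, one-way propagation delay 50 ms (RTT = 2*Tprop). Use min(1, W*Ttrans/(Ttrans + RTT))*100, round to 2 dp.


Given: W = 8, Ttrans = 2 ms, RTT = 100 ms (= 2 * Tprop, Tprop = 50 ms)
Cycle time = Ttrans + RTT = 2 + 100 = 102 ms (first packet sent until its ACK returns)
W * Ttrans = 8 * 2 = 16 ms of sending per cycle
W * Ttrans / (Ttrans + RTT) = 16 / 102 = 0.156863
U = min(1, 0.156863) = 0.156863
U% = 15.69%

15.69


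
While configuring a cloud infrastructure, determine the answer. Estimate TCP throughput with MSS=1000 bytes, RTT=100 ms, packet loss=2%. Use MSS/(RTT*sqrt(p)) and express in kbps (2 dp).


Given: MSS = 1000 bytes, RTT = 100 ms, loss = 2%
RTT in seconds = 100 / 1000 = 0.1
Loss rate = 2% = 0.02
sqrt(loss) = sqrt(0.02) = 0.141421356237
Throughput (bytes/s) = 1000 / (0.1 * 0.141421356237) = 70710.6781
Throughput (kbps) = 70710.6781 * 8 / 1000 = 565.685425 -> 565.69 kbps (2 dp)

565.69


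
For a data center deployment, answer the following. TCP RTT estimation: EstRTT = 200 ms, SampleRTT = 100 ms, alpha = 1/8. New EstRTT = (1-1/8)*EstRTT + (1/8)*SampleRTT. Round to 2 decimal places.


Given: EstRTT = 200 ms, SampleRTT = 100 ms, alpha = 1/8
New EstRTT = (1 - alpha) * EstRTT + alpha * SampleRTT
(7/8) * 200 = 175
(1/8) * 100 = 12.5
New EstRTT = 175 + 12.5 = 187.5 ms -> 187.50 ms (2 dp)

187.50


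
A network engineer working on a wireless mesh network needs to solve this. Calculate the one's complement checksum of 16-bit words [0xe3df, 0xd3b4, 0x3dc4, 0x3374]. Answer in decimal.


Given words: [0xe3df, 0xd3b4, 0x3dc4, 0x3374]
Step 1: Sum all words
Raw sum = 58335 + 54196 + 15812 + 13172 = 141515
Step 2: Fold carry: (10443 + 2) = 10445
One's complement = ~10445 & 0xFFFF = 55090

55090


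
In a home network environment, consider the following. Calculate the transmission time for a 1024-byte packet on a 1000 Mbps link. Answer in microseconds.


Given: packet = 1024 bytes, bandwidth = 1000 Mbps
Packet in bits = 1024 * 8 = 8192 bits
Bandwidth = 1000 * 10^6 = 1000000000 bps
Time = 8192 / 1000000000 seconds
Time in us = 8192 * 10^6 / 1000000000 = 8.192

8.192


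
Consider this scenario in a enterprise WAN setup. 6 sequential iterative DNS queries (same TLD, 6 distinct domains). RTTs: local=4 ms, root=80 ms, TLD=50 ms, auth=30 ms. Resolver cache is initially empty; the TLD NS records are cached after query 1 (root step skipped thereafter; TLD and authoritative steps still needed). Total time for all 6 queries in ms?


Lookup 1 (cold cache): local + root + TLD + auth = 4 + 80 + 50 + 30 = 164 ms
Lookups 2..6 (TLD NS cached -> skip root; new domain -> still ask TLD and auth): local + TLD + auth = 4 + 50 + 30 = 84 ms each
Remaining 5 lookups: 5 * 84 = 420 ms
Total = 164 + 420 = 584 ms

584


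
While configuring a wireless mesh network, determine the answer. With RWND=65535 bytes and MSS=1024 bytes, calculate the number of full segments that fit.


Given: RWND = 65535 bytes, MSS = 1024 bytes
Full segments = floor(RWND / MSS)
Full segments = floor(65535 / 1024)
Full segments = floor(63.999) = 63

63


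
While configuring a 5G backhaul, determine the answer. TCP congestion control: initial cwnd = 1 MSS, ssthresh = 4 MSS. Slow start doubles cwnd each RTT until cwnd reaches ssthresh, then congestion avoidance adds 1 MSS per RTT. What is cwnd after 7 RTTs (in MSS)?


RTT 0: cwnd = 1 MSS (initial)
RTT 1: cwnd = 2 MSS (slow start, doubled)
RTT 2: cwnd = 4 MSS (slow start, doubled)
RTT 3: cwnd = 5 MSS (congestion avoidance, +1)
RTT 4: cwnd = 6 MSS (congestion avoidance, +1)
RTT 5: cwnd = 7 MSS (congestion avoidance, +1)
RTT 6: cwnd = 8 MSS (congestion avoidance, +1)
RTT 7: cwnd = 9 MSS (congestion avoidance, +1)

9


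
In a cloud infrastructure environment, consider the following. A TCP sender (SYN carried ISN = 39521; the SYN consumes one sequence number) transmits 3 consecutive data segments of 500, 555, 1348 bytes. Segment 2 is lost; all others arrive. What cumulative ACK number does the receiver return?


SYN uses sequence number 39521; first data byte = ISN + 1 = 39522.
Segment 1: SEQ = 39522, len = 500 B, covers [39522, 40021]
Segment 2: SEQ = 40022, len = 555 B, covers [40022, 40576] [LOST]
Segment 3: SEQ = 40577, len = 1348 B, covers [40577, 41924]
In-order data received: bytes [39522, 40021] (segments 1..1).
Segment 2 missing -> gap begins at byte 40022; later segments buffered out of order.
Cumulative ACK = next expected in-order byte = 39522 + 500 = 40022

40022


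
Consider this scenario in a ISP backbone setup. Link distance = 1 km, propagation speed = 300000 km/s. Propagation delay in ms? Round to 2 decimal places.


Given: distance = 1 km, speed = 300000 km/s
Delay = distance / speed = 1 / 300000 seconds
Delay in ms = 1 * 1000 / 300000
Delay = 0.0033 ms
Rounded to 2 dp = 0.00 ms

0.00


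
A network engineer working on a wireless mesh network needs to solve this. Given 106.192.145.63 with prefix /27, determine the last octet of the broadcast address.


Given: IP = 106.192.145.63, prefix = /27
Host bits = 32 - 27 = 5
Network last octet = 63 AND mask = 32
Host part size = 2^5 - 1 = 31
Broadcast last octet = 32 OR 31 = 63

63


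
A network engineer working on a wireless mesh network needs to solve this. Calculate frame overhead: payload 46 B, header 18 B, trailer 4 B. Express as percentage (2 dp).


Given: payload = 46 B, header = 18 B, trailer = 4 B
Overhead bytes = header + trailer = 18 + 4 = 22
Total frame = payload + overhead = 46 + 22 = 68
Overhead % = 22 / 68 * 100 = 32.3529% -> 32.35% (2 dp)

32.35


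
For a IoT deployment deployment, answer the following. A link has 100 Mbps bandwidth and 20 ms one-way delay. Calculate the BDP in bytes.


Given: bandwidth = 100 Mbps, delay = 20 ms
BDP in bits = 100 * 10^6 * 20 / 1000
BDP in bits = 2000000
BDP in bytes = 2000000 / 8 = 250000

250000


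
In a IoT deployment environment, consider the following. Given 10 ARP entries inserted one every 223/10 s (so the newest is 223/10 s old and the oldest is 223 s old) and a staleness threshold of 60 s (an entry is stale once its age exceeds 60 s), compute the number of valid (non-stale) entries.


Ages are k * 223/10 s for k = 1..10 (spacing = 22.3000 s).
Entry k is valid iff k * 223/10 <= 60 iff k <= 10 * 60 / 223 = 2.6906
n_valid = floor(2.6906) = 2
(n_stale = 10 - 2 = 8)

2


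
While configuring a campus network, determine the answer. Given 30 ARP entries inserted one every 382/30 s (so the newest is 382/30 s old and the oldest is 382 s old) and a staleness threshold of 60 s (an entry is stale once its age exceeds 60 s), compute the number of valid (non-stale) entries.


Ages are k * 382/30 s for k = 1..30 (spacing = 12.7333 s).
Entry k is valid iff k * 382/30 <= 60 iff k <= 30 * 60 / 382 = 4.7120
n_valid = floor(4.7120) = 4
(n_stale = 30 - 4 = 26)

4


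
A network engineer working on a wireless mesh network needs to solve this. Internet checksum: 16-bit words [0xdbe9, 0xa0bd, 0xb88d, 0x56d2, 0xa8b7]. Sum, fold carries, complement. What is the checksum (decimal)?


Given words: [0xdbe9, 0xa0bd, 0xb88d, 0x56d2, 0xa8b7]
Step 1: Sum all words
Raw sum = 56297 + 41149 + 47245 + 22226 + 43191 = 210108
Step 2: Fold carry: (13500 + 3) = 13503
One's complement = ~13503 & 0xFFFF = 52032

52032


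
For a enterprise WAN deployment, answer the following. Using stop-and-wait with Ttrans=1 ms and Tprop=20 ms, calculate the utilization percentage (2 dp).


Given: Ttrans = 1 ms, Tprop = 20 ms
RTT = 2 * Tprop = 2 * 20 = 40 ms
U = Ttrans / (Ttrans + RTT)
U = 1 / (1 + 40)
U = 1 / 41 = 0.02439
U% = 2.44%

2.44


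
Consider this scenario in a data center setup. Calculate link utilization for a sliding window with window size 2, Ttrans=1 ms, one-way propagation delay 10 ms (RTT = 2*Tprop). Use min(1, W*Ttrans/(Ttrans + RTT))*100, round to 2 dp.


Given: W = 2, Ttrans = 1 ms, RTT = 20 ms (= 2 * Tprop, Tprop = 10 ms)
Cycle time = Ttrans + RTT = 1 + 20 = 21 ms (first packet sent until its ACK returns)
W * Ttrans = 2 * 1 = 2 ms of sending per cycle
W * Ttrans / (Ttrans + RTT) = 2 / 21 = 0.095238
U = min(1, 0.095238) = 0.095238
U% = 9.52%

9.52


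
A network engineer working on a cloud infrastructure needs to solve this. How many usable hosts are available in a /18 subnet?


Given: subnet mask /18
Host bits = 32 - 18 = 14
Total addresses = 2^14 = 16384
Usable hosts = 16384 - 2 (network + broadcast) = 16382

16382


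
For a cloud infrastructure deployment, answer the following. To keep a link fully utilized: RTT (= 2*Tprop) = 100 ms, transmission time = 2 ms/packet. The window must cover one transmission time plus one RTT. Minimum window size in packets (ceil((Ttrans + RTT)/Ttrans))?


Given: Ttrans = 2 ms, RTT = 100 ms (= 2 * Tprop, Tprop = 50 ms)
Time until first ACK returns = Ttrans + RTT = 2 + 100 = 102 ms
Need W * Ttrans >= Ttrans + RTT  ->  W >= (Ttrans + RTT) / Ttrans
(Ttrans + RTT) / Ttrans = 102 / 2 = 51
W_min = ceil(51) = 51

51


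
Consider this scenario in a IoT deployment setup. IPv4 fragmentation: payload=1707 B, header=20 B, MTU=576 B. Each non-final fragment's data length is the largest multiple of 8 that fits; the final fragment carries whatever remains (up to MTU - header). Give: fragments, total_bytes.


Max data per non-final fragment = floor((MTU - header)/8)*8 = floor((576 - 20)/8)*8 = floor(556/8)*8 = 552 B
Final fragment needs no 8-byte alignment: it can carry up to MTU - header = 556 B
Non-final fragments needed = ceil((payload - 556) / 552) = ceil(1151/552) = ceil(2.0851) = 3
Number of fragments = 3 + 1 = 4
Fragment sizes (data): 3 * 552 B + 51 B (last, 51 <= 556 OK)
Total bytes sent = payload + n_frags * header = 1707 + 4*20 = 1707 + 80 = 1787 B

4, 1787


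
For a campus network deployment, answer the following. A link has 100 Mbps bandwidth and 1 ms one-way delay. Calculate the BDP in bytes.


Given: bandwidth = 100 Mbps, delay = 1 ms
BDP in bits = 100 * 10^6 * 1 / 1000
BDP in bits = 100000
BDP in bytes = 100000 / 8 = 12500

12500


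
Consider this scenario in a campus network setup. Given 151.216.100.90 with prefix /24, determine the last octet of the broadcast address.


Given: IP = 151.216.100.90, prefix = /24
Host bits = 32 - 24 = 8
Network last octet = 90 AND mask = 0
Host part size = 2^8 - 1 = 255
Broadcast last octet = 0 OR 255 = 255

255


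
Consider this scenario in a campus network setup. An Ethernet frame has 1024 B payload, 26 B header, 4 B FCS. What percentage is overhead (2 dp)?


Given: payload = 1024 B, header = 26 B, trailer = 4 B
Overhead bytes = header + trailer = 26 + 4 = 30
Total frame = payload + overhead = 1024 + 30 = 1054
Overhead % = 30 / 1054 * 100 = 2.8463% -> 2.85% (2 dp)

2.85
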